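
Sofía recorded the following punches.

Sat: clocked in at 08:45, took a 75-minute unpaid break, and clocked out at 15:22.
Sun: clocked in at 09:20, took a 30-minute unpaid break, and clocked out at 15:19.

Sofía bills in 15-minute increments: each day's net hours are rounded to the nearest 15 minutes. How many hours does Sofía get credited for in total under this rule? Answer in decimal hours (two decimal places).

10.75 hours

Sat: 08:45–15:22 = 6 h 37 min − 75 min = 5 h 22 min → rounds to 5 h 15 min
Sun: 09:20–15:19 = 5 h 59 min − 30 min = 5 h 29 min → rounds to 5 h 30 min
Total credited: 10 h 45 min.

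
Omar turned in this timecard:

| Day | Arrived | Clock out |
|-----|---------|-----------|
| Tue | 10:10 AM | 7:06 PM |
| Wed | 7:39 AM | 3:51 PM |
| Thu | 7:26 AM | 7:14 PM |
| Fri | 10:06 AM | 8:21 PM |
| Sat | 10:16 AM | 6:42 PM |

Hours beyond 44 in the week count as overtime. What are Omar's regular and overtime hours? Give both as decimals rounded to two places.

Tue: 10:10 AM–7:06 PM = 8 h 56 min
Wed: 7:39 AM–3:51 PM = 8 h 12 min
Thu: 7:26 AM–7:14 PM = 11 h 48 min
Fri: 10:06 AM–8:21 PM = 10 h 15 min
Sat: 10:16 AM–6:42 PM = 8 h 26 min
Total worked: 47 h 37 min = 47.62 h.
Threshold 44 h → overtime 3 h 37 min, regular 44 h 0 min.

Regular 44.00 hours, overtime 3.62 hours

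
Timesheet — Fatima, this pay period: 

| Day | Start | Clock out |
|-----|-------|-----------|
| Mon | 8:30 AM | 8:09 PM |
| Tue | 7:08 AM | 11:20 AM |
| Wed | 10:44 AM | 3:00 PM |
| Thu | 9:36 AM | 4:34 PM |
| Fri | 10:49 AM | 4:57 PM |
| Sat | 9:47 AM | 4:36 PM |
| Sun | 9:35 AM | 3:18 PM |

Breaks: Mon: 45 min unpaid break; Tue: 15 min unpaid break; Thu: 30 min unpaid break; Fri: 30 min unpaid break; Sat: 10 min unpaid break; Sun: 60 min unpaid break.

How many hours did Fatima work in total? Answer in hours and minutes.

Mon: 8:30 AM–8:09 PM = 11 h 39 min; less 45 min break → 10 h 54 min
Tue: 7:08 AM–11:20 AM = 4 h 12 min; less 15 min break → 3 h 57 min
Wed: 10:44 AM–3:00 PM = 4 h 16 min
Thu: 9:36 AM–4:34 PM = 6 h 58 min; less 30 min break → 6 h 28 min
Fri: 10:49 AM–4:57 PM = 6 h 8 min; less 30 min break → 5 h 38 min
Sat: 9:47 AM–4:36 PM = 6 h 49 min; less 10 min break → 6 h 39 min
Sun: 9:35 AM–3:18 PM = 5 h 43 min; less 60 min break → 4 h 43 min
Total: 10 h 54 min + 3 h 57 min + 4 h 16 min + 6 h 28 min + 5 h 38 min + 6 h 39 min + 4 h 43 min = 42 h 35 min.

42 h 35 min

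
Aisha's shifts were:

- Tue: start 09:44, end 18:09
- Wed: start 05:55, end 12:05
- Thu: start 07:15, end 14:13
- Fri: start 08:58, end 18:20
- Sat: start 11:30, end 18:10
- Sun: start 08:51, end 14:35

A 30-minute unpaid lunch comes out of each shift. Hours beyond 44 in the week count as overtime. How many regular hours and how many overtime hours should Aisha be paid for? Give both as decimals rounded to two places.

Tue: 09:44–18:09 = 8 h 25 min; less 30 min break → 7 h 55 min
Wed: 05:55–12:05 = 6 h 10 min; less 30 min break → 5 h 40 min
Thu: 07:15–14:13 = 6 h 58 min; less 30 min break → 6 h 28 min
Fri: 08:58–18:20 = 9 h 22 min; less 30 min break → 8 h 52 min
Sat: 11:30–18:10 = 6 h 40 min; less 30 min break → 6 h 10 min
Sun: 08:51–14:35 = 5 h 44 min; less 30 min break → 5 h 14 min
Total worked: 40 h 19 min = 40.32 h.
Threshold 44 h → overtime 0 h 0 min, regular 40 h 19 min.

Regular 40.32 hours, overtime 0.00 hours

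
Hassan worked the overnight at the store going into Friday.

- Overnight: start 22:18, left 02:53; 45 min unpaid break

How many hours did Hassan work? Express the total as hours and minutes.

3 h 50 min

Overnight: 22:18 → midnight = 1 h 42 min; midnight → 02:53 = 2 h 53 min; span 4 h 35 min; less 45 min break → 3 h 50 min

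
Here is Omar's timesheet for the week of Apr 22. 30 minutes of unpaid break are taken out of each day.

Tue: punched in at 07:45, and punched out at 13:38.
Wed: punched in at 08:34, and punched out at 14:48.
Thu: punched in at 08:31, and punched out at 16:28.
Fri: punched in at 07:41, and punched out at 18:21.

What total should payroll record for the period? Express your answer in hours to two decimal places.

Tue: 07:45–13:38 = 5 h 53 min; less 30 min break → 5 h 23 min
Wed: 08:34–14:48 = 6 h 14 min; less 30 min break → 5 h 44 min
Thu: 08:31–16:28 = 7 h 57 min; less 30 min break → 7 h 27 min
Fri: 07:41–18:21 = 10 h 40 min; less 30 min break → 10 h 10 min
Total: 5 h 23 min + 5 h 44 min + 7 h 27 min + 10 h 10 min = 28 h 44 min.

28.73 hours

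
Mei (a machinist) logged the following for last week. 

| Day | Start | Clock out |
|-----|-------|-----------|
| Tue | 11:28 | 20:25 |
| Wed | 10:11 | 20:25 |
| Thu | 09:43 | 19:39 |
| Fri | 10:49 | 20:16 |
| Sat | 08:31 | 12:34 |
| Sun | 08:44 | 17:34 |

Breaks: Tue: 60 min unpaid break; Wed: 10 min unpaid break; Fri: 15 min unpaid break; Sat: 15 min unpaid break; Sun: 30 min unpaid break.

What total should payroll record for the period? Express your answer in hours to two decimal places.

49.28 hours

Tue: 11:28–20:25 = 8 h 57 min; less 60 min break → 7 h 57 min
Wed: 10:11–20:25 = 10 h 14 min; less 10 min break → 10 h 4 min
Thu: 09:43–19:39 = 9 h 56 min
Fri: 10:49–20:16 = 9 h 27 min; less 15 min break → 9 h 12 min
Sat: 08:31–12:34 = 4 h 3 min; less 15 min break → 3 h 48 min
Sun: 08:44–17:34 = 8 h 50 min; less 30 min break → 8 h 20 min
Total: 7 h 57 min + 10 h 4 min + 9 h 56 min + 9 h 12 min + 3 h 48 min + 8 h 20 min = 49 h 17 min.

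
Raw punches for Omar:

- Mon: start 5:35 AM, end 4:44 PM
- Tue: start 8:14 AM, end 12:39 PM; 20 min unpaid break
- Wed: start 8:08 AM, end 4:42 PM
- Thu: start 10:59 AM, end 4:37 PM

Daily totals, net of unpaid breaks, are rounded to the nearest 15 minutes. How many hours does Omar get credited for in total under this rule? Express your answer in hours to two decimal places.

29.50 hours

Mon: 5:35 AM–4:44 PM = 11 h 9 min → rounds to 11 h 15 min
Tue: 8:14 AM–12:39 PM = 4 h 25 min − 20 min = 4 h 5 min → rounds to 4 h 0 min
Wed: 8:08 AM–4:42 PM = 8 h 34 min → rounds to 8 h 30 min
Thu: 10:59 AM–4:37 PM = 5 h 38 min → rounds to 5 h 45 min
Total credited: 29 h 30 min.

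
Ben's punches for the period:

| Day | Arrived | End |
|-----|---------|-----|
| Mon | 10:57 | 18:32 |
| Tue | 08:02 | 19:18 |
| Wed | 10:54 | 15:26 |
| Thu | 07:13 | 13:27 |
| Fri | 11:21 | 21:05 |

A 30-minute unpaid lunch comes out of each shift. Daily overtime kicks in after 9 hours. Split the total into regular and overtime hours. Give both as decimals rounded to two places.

Regular 34.85 hours, overtime 2.00 hours

Mon: 10:57–18:32 = 7 h 35 min; less 30 min break → 7 h 5 min
Tue: 08:02–19:18 = 11 h 16 min; less 30 min break → 10 h 46 min
Wed: 10:54–15:26 = 4 h 32 min; less 30 min break → 4 h 2 min
Thu: 07:13–13:27 = 6 h 14 min; less 30 min break → 5 h 44 min
Fri: 11:21–21:05 = 9 h 44 min; less 30 min break → 9 h 14 min
Mon reg 7 h 5 min / OT 0 h 0 min; Tue reg 9 h 0 min / OT 1 h 46 min; Wed reg 4 h 2 min / OT 0 h 0 min; Thu reg 5 h 44 min / OT 0 h 0 min; Fri reg 9 h 0 min / OT 0 h 14 min.
Totals: regular 34 h 51 min, overtime 2 h 0 min.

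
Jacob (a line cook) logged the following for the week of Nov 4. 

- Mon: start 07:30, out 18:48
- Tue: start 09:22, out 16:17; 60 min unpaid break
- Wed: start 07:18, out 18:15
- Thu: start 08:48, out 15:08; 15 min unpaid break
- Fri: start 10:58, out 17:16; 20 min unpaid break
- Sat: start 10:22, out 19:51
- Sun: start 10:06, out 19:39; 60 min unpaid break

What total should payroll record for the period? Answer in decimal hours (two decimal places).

Mon: 07:30–18:48 = 11 h 18 min
Tue: 09:22–16:17 = 6 h 55 min; less 60 min break → 5 h 55 min
Wed: 07:18–18:15 = 10 h 57 min
Thu: 08:48–15:08 = 6 h 20 min; less 15 min break → 6 h 5 min
Fri: 10:58–17:16 = 6 h 18 min; less 20 min break → 5 h 58 min
Sat: 10:22–19:51 = 9 h 29 min
Sun: 10:06–19:39 = 9 h 33 min; less 60 min break → 8 h 33 min
Total: 11 h 18 min + 5 h 55 min + 10 h 57 min + 6 h 5 min + 5 h 58 min + 9 h 29 min + 8 h 33 min = 58 h 15 min.

58.25 hours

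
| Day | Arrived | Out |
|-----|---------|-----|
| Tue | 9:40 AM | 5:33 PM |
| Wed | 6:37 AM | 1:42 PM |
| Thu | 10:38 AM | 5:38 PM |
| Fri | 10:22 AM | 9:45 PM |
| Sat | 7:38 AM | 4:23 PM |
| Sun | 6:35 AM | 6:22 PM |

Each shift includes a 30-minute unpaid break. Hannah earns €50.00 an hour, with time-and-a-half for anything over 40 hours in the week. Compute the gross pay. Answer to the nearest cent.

Tue: 9:40 AM–5:33 PM = 7 h 53 min; less 30 min break → 7 h 23 min
Wed: 6:37 AM–1:42 PM = 7 h 5 min; less 30 min break → 6 h 35 min
Thu: 10:38 AM–5:38 PM = 7 h 0 min; less 30 min break → 6 h 30 min
Fri: 10:22 AM–9:45 PM = 11 h 23 min; less 30 min break → 10 h 53 min
Sat: 7:38 AM–4:23 PM = 8 h 45 min; less 30 min break → 8 h 15 min
Sun: 6:35 AM–6:22 PM = 11 h 47 min; less 30 min break → 11 h 17 min
Total worked: 50 h 53 min = 3053 min.
Regular 40 h 0 min = 2400 min at €50.00/h; overtime 10 h 53 min = 653 min at €75.00/h.
Pay = (2400 × €50.00 + 653 × €75.00) ÷ 60 = €2816.25.

€2816.25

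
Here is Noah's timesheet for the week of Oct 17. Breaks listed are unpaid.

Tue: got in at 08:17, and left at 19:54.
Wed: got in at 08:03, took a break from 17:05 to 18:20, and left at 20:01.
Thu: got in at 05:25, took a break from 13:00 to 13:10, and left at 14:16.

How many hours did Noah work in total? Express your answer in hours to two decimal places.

Tue: 08:17–19:54 = 11 h 37 min
Wed: 08:03–20:01 = 11 h 58 min; less 75 min break → 10 h 43 min
Thu: 05:25–14:16 = 8 h 51 min; less 10 min break → 8 h 41 min
Total: 11 h 37 min + 10 h 43 min + 8 h 41 min = 31 h 1 min.

31.02 hours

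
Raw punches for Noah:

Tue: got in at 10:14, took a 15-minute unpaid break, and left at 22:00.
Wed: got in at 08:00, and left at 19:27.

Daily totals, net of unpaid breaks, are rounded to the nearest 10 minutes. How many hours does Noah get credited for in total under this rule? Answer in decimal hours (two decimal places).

Tue: 10:14–22:00 = 11 h 46 min − 15 min = 11 h 31 min → rounds to 11 h 30 min
Wed: 08:00–19:27 = 11 h 27 min → rounds to 11 h 30 min
Total credited: 23 h 0 min.

23.00 hours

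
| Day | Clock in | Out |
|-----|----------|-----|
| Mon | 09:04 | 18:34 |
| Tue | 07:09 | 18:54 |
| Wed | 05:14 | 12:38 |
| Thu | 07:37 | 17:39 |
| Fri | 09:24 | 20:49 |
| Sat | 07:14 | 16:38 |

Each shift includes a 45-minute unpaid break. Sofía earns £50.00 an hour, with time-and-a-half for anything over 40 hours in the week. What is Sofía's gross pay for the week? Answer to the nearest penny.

Mon: 09:04–18:34 = 9 h 30 min; less 45 min break → 8 h 45 min
Tue: 07:09–18:54 = 11 h 45 min; less 45 min break → 11 h 0 min
Wed: 05:14–12:38 = 7 h 24 min; less 45 min break → 6 h 39 min
Thu: 07:37–17:39 = 10 h 2 min; less 45 min break → 9 h 17 min
Fri: 09:24–20:49 = 11 h 25 min; less 45 min break → 10 h 40 min
Sat: 07:14–16:38 = 9 h 24 min; less 45 min break → 8 h 39 min
Total worked: 55 h 0 min = 3300 min.
Regular 40 h 0 min = 2400 min at £50.00/h; overtime 15 h 0 min = 900 min at £75.00/h.
Pay = (2400 × £50.00 + 900 × £75.00) ÷ 60 = £3125.00.

£3125.00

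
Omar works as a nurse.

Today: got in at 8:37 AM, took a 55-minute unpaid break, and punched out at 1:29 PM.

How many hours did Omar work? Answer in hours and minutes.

3 h 57 min

Today: 8:37 AM–1:29 PM = 4 h 52 min; less 55 min break → 3 h 57 min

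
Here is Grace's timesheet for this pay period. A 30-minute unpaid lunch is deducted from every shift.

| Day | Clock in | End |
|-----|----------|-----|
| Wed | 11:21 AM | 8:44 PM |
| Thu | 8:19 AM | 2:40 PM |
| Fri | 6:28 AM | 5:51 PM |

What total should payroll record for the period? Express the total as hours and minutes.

25 h 37 min

Wed: 11:21 AM–8:44 PM = 9 h 23 min; less 30 min break → 8 h 53 min
Thu: 8:19 AM–2:40 PM = 6 h 21 min; less 30 min break → 5 h 51 min
Fri: 6:28 AM–5:51 PM = 11 h 23 min; less 30 min break → 10 h 53 min
Total: 8 h 53 min + 5 h 51 min + 10 h 53 min = 25 h 37 min.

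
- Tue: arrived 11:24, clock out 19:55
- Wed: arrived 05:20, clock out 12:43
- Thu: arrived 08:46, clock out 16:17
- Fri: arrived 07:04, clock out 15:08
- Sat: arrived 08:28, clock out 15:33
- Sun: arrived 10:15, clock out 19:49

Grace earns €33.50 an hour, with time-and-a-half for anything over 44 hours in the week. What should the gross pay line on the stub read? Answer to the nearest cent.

€1681.70

Tue: 11:24–19:55 = 8 h 31 min
Wed: 05:20–12:43 = 7 h 23 min
Thu: 08:46–16:17 = 7 h 31 min
Fri: 07:04–15:08 = 8 h 4 min
Sat: 08:28–15:33 = 7 h 5 min
Sun: 10:15–19:49 = 9 h 34 min
Total worked: 48 h 8 min = 2888 min.
Regular 44 h 0 min = 2640 min at €33.50/h; overtime 4 h 8 min = 248 min at €50.25/h.
Pay = (2640 × €33.50 + 248 × €50.25) ÷ 60 = €1681.70.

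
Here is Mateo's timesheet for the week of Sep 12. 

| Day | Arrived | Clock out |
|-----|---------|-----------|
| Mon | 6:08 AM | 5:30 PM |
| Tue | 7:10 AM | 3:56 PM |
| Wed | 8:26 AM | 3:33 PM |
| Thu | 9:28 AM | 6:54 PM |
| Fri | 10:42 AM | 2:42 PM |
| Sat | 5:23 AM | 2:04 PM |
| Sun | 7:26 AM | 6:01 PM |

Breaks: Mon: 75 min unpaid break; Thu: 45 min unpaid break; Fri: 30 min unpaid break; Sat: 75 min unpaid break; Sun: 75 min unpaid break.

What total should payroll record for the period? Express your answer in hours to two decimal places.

Mon: 6:08 AM–5:30 PM = 11 h 22 min; less 75 min break → 10 h 7 min
Tue: 7:10 AM–3:56 PM = 8 h 46 min
Wed: 8:26 AM–3:33 PM = 7 h 7 min
Thu: 9:28 AM–6:54 PM = 9 h 26 min; less 45 min break → 8 h 41 min
Fri: 10:42 AM–2:42 PM = 4 h 0 min; less 30 min break → 3 h 30 min
Sat: 5:23 AM–2:04 PM = 8 h 41 min; less 75 min break → 7 h 26 min
Sun: 7:26 AM–6:01 PM = 10 h 35 min; less 75 min break → 9 h 20 min
Total: 10 h 7 min + 8 h 46 min + 7 h 7 min + 8 h 41 min + 3 h 30 min + 7 h 26 min + 9 h 20 min = 54 h 57 min.

54.95 hours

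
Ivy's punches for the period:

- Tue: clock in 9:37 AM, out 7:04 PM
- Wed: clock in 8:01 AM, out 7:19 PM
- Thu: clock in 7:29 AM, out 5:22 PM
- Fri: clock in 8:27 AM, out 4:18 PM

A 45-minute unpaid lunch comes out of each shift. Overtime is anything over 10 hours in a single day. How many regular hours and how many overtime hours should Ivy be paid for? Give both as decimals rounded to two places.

Regular 34.93 hours, overtime 0.55 hours

Tue: 9:37 AM–7:04 PM = 9 h 27 min; less 45 min break → 8 h 42 min
Wed: 8:01 AM–7:19 PM = 11 h 18 min; less 45 min break → 10 h 33 min
Thu: 7:29 AM–5:22 PM = 9 h 53 min; less 45 min break → 9 h 8 min
Fri: 8:27 AM–4:18 PM = 7 h 51 min; less 45 min break → 7 h 6 min
Tue reg 8 h 42 min / OT 0 h 0 min; Wed reg 10 h 0 min / OT 0 h 33 min; Thu reg 9 h 8 min / OT 0 h 0 min; Fri reg 7 h 6 min / OT 0 h 0 min.
Totals: regular 34 h 56 min, overtime 0 h 33 min.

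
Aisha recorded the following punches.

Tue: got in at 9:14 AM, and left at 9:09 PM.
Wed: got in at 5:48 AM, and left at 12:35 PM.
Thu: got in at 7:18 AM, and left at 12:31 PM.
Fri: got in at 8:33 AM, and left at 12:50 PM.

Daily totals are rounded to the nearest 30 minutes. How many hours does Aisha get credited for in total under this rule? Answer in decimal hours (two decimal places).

28.50 hours

Tue: 9:14 AM–9:09 PM = 11 h 55 min → rounds to 12 h 0 min
Wed: 5:48 AM–12:35 PM = 6 h 47 min → rounds to 7 h 0 min
Thu: 7:18 AM–12:31 PM = 5 h 13 min → rounds to 5 h 0 min
Fri: 8:33 AM–12:50 PM = 4 h 17 min → rounds to 4 h 30 min
Total credited: 28 h 30 min.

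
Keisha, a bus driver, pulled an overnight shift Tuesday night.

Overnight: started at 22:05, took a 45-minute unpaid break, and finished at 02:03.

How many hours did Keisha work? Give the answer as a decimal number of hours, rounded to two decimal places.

3.22 hours

Overnight: 22:05 → midnight = 1 h 55 min; midnight → 02:03 = 2 h 3 min; span 3 h 58 min; less 45 min break → 3 h 13 min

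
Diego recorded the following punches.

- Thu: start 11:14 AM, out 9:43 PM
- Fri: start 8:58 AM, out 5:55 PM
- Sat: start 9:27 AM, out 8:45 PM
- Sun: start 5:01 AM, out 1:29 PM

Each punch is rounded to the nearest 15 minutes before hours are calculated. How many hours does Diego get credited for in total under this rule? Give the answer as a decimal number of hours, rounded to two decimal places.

Thu: in 11:14 AM→11:15 AM, out 9:43 PM→9:45 PM; 10 h 30 min
Fri: in 8:58 AM→9:00 AM, out 5:55 PM→6:00 PM; 9 h 0 min
Sat: in 9:27 AM→9:30 AM, out 8:45 PM→8:45 PM; 11 h 15 min
Sun: in 5:01 AM→5:00 AM, out 1:29 PM→1:30 PM; 8 h 30 min
Total credited: 39 h 15 min.

39.25 hours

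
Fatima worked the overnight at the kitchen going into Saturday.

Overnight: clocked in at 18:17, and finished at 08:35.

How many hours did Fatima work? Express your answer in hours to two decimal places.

14.30 hours

Overnight: 18:17 → midnight = 5 h 43 min; midnight → 08:35 = 8 h 35 min; span 14 h 18 min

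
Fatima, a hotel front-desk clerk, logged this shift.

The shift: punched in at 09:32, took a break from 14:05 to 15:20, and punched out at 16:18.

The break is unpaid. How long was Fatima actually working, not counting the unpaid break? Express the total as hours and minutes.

The shift: 09:32–16:18 = 6 h 46 min; less 75 min break → 5 h 31 min

5 h 31 min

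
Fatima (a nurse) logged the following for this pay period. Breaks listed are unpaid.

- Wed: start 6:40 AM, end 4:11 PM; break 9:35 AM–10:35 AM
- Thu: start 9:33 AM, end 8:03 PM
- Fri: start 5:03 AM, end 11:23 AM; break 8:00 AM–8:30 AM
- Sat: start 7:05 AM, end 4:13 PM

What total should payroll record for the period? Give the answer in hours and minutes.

Wed: 6:40 AM–4:11 PM = 9 h 31 min; less 60 min break → 8 h 31 min
Thu: 9:33 AM–8:03 PM = 10 h 30 min
Fri: 5:03 AM–11:23 AM = 6 h 20 min; less 30 min break → 5 h 50 min
Sat: 7:05 AM–4:13 PM = 9 h 8 min
Total: 8 h 31 min + 10 h 30 min + 5 h 50 min + 9 h 8 min = 33 h 59 min.

33 h 59 min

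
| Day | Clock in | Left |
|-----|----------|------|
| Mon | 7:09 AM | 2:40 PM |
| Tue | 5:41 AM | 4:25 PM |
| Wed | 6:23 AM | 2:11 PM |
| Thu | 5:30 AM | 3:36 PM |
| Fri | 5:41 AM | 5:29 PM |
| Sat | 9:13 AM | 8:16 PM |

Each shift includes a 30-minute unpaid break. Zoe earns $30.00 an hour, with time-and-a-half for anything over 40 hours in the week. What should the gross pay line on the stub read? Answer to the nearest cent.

Mon: 7:09 AM–2:40 PM = 7 h 31 min; less 30 min break → 7 h 1 min
Tue: 5:41 AM–4:25 PM = 10 h 44 min; less 30 min break → 10 h 14 min
Wed: 6:23 AM–2:11 PM = 7 h 48 min; less 30 min break → 7 h 18 min
Thu: 5:30 AM–3:36 PM = 10 h 6 min; less 30 min break → 9 h 36 min
Fri: 5:41 AM–5:29 PM = 11 h 48 min; less 30 min break → 11 h 18 min
Sat: 9:13 AM–8:16 PM = 11 h 3 min; less 30 min break → 10 h 33 min
Total worked: 56 h 0 min = 3360 min.
Regular 40 h 0 min = 2400 min at $30.00/h; overtime 16 h 0 min = 960 min at $45.00/h.
Pay = (2400 × $30.00 + 960 × $45.00) ÷ 60 = $1920.00.

$1920.00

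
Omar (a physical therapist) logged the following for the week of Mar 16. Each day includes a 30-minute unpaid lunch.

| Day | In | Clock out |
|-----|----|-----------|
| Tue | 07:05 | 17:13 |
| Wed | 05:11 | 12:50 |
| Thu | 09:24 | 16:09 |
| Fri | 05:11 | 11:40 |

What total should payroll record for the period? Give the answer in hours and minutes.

Tue: 07:05–17:13 = 10 h 8 min; less 30 min break → 9 h 38 min
Wed: 05:11–12:50 = 7 h 39 min; less 30 min break → 7 h 9 min
Thu: 09:24–16:09 = 6 h 45 min; less 30 min break → 6 h 15 min
Fri: 05:11–11:40 = 6 h 29 min; less 30 min break → 5 h 59 min
Total: 9 h 38 min + 7 h 9 min + 6 h 15 min + 5 h 59 min = 29 h 1 min.

29 h 1 min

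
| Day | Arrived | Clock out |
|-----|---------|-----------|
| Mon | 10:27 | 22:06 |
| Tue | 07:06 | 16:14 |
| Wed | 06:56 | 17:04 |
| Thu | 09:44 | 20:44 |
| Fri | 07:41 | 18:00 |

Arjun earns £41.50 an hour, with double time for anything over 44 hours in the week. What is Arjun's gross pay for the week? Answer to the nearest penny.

Mon: 10:27–22:06 = 11 h 39 min
Tue: 07:06–16:14 = 9 h 8 min
Wed: 06:56–17:04 = 10 h 8 min
Thu: 09:44–20:44 = 11 h 0 min
Fri: 07:41–18:00 = 10 h 19 min
Total worked: 52 h 14 min = 3134 min.
Regular 44 h 0 min = 2640 min at £41.50/h; overtime 8 h 14 min = 494 min at £83.00/h.
Pay = (2640 × £41.50 + 494 × £83.00) ÷ 60 = £2509.37.

£2509.37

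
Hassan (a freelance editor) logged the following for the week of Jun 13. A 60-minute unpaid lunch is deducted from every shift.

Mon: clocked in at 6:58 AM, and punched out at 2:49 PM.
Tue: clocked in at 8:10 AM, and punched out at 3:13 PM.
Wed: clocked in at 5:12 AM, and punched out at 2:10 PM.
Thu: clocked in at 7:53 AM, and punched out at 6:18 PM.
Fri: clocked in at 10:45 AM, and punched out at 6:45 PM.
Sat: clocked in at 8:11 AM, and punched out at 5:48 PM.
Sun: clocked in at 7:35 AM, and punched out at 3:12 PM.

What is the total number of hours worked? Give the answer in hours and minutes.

52 h 31 min

Mon: 6:58 AM–2:49 PM = 7 h 51 min; less 60 min break → 6 h 51 min
Tue: 8:10 AM–3:13 PM = 7 h 3 min; less 60 min break → 6 h 3 min
Wed: 5:12 AM–2:10 PM = 8 h 58 min; less 60 min break → 7 h 58 min
Thu: 7:53 AM–6:18 PM = 10 h 25 min; less 60 min break → 9 h 25 min
Fri: 10:45 AM–6:45 PM = 8 h 0 min; less 60 min break → 7 h 0 min
Sat: 8:11 AM–5:48 PM = 9 h 37 min; less 60 min break → 8 h 37 min
Sun: 7:35 AM–3:12 PM = 7 h 37 min; less 60 min break → 6 h 37 min
Total: 6 h 51 min + 6 h 3 min + 7 h 58 min + 9 h 25 min + 7 h 0 min + 8 h 37 min + 6 h 37 min = 52 h 31 min.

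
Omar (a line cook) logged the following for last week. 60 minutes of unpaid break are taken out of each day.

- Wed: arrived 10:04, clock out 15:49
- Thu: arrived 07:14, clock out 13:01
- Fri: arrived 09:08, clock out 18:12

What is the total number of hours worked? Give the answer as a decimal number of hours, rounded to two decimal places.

Wed: 10:04–15:49 = 5 h 45 min; less 60 min break → 4 h 45 min
Thu: 07:14–13:01 = 5 h 47 min; less 60 min break → 4 h 47 min
Fri: 09:08–18:12 = 9 h 4 min; less 60 min break → 8 h 4 min
Total: 4 h 45 min + 4 h 47 min + 8 h 4 min = 17 h 36 min.

17.60 hours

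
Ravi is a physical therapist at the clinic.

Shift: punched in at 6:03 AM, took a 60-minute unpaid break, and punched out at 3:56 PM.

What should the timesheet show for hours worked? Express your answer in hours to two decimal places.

Shift: 6:03 AM–3:56 PM = 9 h 53 min; less 60 min break → 8 h 53 min

8.88 hours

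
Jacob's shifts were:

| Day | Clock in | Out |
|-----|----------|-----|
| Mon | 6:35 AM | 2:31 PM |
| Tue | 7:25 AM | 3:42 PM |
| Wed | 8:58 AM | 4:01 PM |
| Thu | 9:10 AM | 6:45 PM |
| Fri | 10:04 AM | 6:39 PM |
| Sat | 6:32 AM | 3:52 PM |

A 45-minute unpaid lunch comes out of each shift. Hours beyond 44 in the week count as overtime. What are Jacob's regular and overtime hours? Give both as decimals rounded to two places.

Regular 44.00 hours, overtime 2.27 hours

Mon: 6:35 AM–2:31 PM = 7 h 56 min; less 45 min break → 7 h 11 min
Tue: 7:25 AM–3:42 PM = 8 h 17 min; less 45 min break → 7 h 32 min
Wed: 8:58 AM–4:01 PM = 7 h 3 min; less 45 min break → 6 h 18 min
Thu: 9:10 AM–6:45 PM = 9 h 35 min; less 45 min break → 8 h 50 min
Fri: 10:04 AM–6:39 PM = 8 h 35 min; less 45 min break → 7 h 50 min
Sat: 6:32 AM–3:52 PM = 9 h 20 min; less 45 min break → 8 h 35 min
Total worked: 46 h 16 min = 46.27 h.
Threshold 44 h → overtime 2 h 16 min, regular 44 h 0 min.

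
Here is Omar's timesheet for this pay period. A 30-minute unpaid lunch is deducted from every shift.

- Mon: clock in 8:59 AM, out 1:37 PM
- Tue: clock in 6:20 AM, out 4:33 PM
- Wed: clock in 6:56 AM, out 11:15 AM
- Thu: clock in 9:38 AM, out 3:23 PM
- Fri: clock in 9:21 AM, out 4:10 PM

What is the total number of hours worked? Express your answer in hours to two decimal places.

Mon: 8:59 AM–1:37 PM = 4 h 38 min; less 30 min break → 4 h 8 min
Tue: 6:20 AM–4:33 PM = 10 h 13 min; less 30 min break → 9 h 43 min
Wed: 6:56 AM–11:15 AM = 4 h 19 min; less 30 min break → 3 h 49 min
Thu: 9:38 AM–3:23 PM = 5 h 45 min; less 30 min break → 5 h 15 min
Fri: 9:21 AM–4:10 PM = 6 h 49 min; less 30 min break → 6 h 19 min
Total: 4 h 8 min + 9 h 43 min + 3 h 49 min + 5 h 15 min + 6 h 19 min = 29 h 14 min.

29.23 hours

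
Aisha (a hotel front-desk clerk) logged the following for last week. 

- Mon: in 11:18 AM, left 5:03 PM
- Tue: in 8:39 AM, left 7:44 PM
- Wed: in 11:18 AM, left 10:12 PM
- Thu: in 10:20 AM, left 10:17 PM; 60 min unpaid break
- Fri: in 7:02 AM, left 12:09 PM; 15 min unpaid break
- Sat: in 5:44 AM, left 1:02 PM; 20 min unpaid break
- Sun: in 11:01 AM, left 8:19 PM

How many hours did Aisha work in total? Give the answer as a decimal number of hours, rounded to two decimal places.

Mon: 11:18 AM–5:03 PM = 5 h 45 min
Tue: 8:39 AM–7:44 PM = 11 h 5 min
Wed: 11:18 AM–10:12 PM = 10 h 54 min
Thu: 10:20 AM–10:17 PM = 11 h 57 min; less 60 min break → 10 h 57 min
Fri: 7:02 AM–12:09 PM = 5 h 7 min; less 15 min break → 4 h 52 min
Sat: 5:44 AM–1:02 PM = 7 h 18 min; less 20 min break → 6 h 58 min
Sun: 11:01 AM–8:19 PM = 9 h 18 min
Total: 5 h 45 min + 11 h 5 min + 10 h 54 min + 10 h 57 min + 4 h 52 min + 6 h 58 min + 9 h 18 min = 59 h 49 min.

59.82 hours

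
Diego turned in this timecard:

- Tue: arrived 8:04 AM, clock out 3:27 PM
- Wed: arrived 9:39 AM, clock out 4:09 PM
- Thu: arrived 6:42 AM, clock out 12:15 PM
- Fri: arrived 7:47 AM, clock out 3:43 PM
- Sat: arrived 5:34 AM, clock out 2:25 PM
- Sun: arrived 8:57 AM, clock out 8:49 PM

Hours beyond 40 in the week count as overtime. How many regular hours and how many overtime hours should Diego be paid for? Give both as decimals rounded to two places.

Regular 40.00 hours, overtime 8.08 hours

Tue: 8:04 AM–3:27 PM = 7 h 23 min
Wed: 9:39 AM–4:09 PM = 6 h 30 min
Thu: 6:42 AM–12:15 PM = 5 h 33 min
Fri: 7:47 AM–3:43 PM = 7 h 56 min
Sat: 5:34 AM–2:25 PM = 8 h 51 min
Sun: 8:57 AM–8:49 PM = 11 h 52 min
Total worked: 48 h 5 min = 48.08 h.
Threshold 40 h → overtime 8 h 5 min, regular 40 h 0 min.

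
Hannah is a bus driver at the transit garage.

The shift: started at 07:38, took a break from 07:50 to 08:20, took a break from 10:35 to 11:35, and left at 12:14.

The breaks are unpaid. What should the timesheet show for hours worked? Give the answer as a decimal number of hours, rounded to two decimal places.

3.10 hours

The shift: 07:38–12:14 = 4 h 36 min; less 90 min break → 3 h 6 min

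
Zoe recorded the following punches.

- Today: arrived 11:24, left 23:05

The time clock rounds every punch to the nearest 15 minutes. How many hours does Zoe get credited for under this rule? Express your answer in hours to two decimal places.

Today: in 11:24→11:30, out 23:05→23:00; 11 h 30 min

11.50 hours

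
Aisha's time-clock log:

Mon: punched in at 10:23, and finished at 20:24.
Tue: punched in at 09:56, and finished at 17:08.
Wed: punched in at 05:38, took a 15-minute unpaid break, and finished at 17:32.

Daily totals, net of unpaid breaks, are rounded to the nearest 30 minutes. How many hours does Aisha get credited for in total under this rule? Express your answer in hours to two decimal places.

28.50 hours

Mon: 10:23–20:24 = 10 h 1 min → rounds to 10 h 0 min
Tue: 09:56–17:08 = 7 h 12 min → rounds to 7 h 0 min
Wed: 05:38–17:32 = 11 h 54 min − 15 min = 11 h 39 min → rounds to 11 h 30 min
Total credited: 28 h 30 min.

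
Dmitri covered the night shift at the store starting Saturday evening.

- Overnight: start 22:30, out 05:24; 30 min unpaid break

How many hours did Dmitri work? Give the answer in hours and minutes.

Overnight: 22:30 → midnight = 1 h 30 min; midnight → 05:24 = 5 h 24 min; span 6 h 54 min; less 30 min break → 6 h 24 min

6 h 24 min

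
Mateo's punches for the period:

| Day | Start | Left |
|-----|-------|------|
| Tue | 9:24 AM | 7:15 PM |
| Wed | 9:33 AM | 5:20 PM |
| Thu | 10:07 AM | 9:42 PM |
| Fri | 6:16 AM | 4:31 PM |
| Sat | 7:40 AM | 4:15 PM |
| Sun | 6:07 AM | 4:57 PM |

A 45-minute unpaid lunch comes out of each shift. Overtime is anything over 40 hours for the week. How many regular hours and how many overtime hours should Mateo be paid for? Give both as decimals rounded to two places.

Regular 40.00 hours, overtime 14.38 hours

Tue: 9:24 AM–7:15 PM = 9 h 51 min; less 45 min break → 9 h 6 min
Wed: 9:33 AM–5:20 PM = 7 h 47 min; less 45 min break → 7 h 2 min
Thu: 10:07 AM–9:42 PM = 11 h 35 min; less 45 min break → 10 h 50 min
Fri: 6:16 AM–4:31 PM = 10 h 15 min; less 45 min break → 9 h 30 min
Sat: 7:40 AM–4:15 PM = 8 h 35 min; less 45 min break → 7 h 50 min
Sun: 6:07 AM–4:57 PM = 10 h 50 min; less 45 min break → 10 h 5 min
Total worked: 54 h 23 min = 54.38 h.
Threshold 40 h → overtime 14 h 23 min, regular 40 h 0 min.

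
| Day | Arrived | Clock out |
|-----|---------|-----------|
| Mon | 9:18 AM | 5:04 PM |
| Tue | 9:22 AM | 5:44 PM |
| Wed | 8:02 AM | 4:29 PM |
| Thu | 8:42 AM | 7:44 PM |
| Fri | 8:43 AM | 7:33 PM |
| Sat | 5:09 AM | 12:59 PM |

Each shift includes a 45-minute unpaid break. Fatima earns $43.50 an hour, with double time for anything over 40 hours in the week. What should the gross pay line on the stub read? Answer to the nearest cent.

$2591.15

Mon: 9:18 AM–5:04 PM = 7 h 46 min; less 45 min break → 7 h 1 min
Tue: 9:22 AM–5:44 PM = 8 h 22 min; less 45 min break → 7 h 37 min
Wed: 8:02 AM–4:29 PM = 8 h 27 min; less 45 min break → 7 h 42 min
Thu: 8:42 AM–7:44 PM = 11 h 2 min; less 45 min break → 10 h 17 min
Fri: 8:43 AM–7:33 PM = 10 h 50 min; less 45 min break → 10 h 5 min
Sat: 5:09 AM–12:59 PM = 7 h 50 min; less 45 min break → 7 h 5 min
Total worked: 49 h 47 min = 2987 min.
Regular 40 h 0 min = 2400 min at $43.50/h; overtime 9 h 47 min = 587 min at $87.00/h.
Pay = (2400 × $43.50 + 587 × $87.00) ÷ 60 = $2591.15.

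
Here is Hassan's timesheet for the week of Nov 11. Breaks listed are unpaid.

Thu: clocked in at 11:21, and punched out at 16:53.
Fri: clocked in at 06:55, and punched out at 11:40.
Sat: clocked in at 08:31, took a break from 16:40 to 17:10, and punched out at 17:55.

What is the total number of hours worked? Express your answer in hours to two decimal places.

19.18 hours

Thu: 11:21–16:53 = 5 h 32 min
Fri: 06:55–11:40 = 4 h 45 min
Sat: 08:31–17:55 = 9 h 24 min; less 30 min break → 8 h 54 min
Total: 5 h 32 min + 4 h 45 min + 8 h 54 min = 19 h 11 min.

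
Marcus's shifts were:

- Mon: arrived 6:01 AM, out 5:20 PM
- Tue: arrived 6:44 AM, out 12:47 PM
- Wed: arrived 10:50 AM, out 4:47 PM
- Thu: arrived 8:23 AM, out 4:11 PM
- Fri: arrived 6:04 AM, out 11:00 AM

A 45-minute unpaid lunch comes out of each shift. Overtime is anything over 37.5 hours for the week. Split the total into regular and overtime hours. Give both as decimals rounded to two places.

Regular 32.30 hours, overtime 0.00 hours

Mon: 6:01 AM–5:20 PM = 11 h 19 min; less 45 min break → 10 h 34 min
Tue: 6:44 AM–12:47 PM = 6 h 3 min; less 45 min break → 5 h 18 min
Wed: 10:50 AM–4:47 PM = 5 h 57 min; less 45 min break → 5 h 12 min
Thu: 8:23 AM–4:11 PM = 7 h 48 min; less 45 min break → 7 h 3 min
Fri: 6:04 AM–11:00 AM = 4 h 56 min; less 45 min break → 4 h 11 min
Total worked: 32 h 18 min = 32.30 h.
Threshold 37.5 h → overtime 0 h 0 min, regular 32 h 18 min.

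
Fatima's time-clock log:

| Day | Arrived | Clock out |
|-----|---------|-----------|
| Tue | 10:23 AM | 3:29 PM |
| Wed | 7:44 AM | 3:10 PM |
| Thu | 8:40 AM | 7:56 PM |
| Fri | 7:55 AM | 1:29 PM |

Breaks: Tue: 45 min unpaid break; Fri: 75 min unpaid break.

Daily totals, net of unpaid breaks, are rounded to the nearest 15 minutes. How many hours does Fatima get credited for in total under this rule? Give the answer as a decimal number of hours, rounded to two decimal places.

27.25 hours

Tue: 10:23 AM–3:29 PM = 5 h 6 min − 45 min = 4 h 21 min → rounds to 4 h 15 min
Wed: 7:44 AM–3:10 PM = 7 h 26 min → rounds to 7 h 30 min
Thu: 8:40 AM–7:56 PM = 11 h 16 min → rounds to 11 h 15 min
Fri: 7:55 AM–1:29 PM = 5 h 34 min − 75 min = 4 h 19 min → rounds to 4 h 15 min
Total credited: 27 h 15 min.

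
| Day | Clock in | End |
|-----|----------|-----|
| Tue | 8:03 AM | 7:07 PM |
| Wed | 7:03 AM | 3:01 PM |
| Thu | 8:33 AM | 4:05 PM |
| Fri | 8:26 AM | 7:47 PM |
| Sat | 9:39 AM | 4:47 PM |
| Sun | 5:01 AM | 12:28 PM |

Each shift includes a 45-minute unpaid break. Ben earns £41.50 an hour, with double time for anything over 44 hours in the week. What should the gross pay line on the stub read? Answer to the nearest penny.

Tue: 8:03 AM–7:07 PM = 11 h 4 min; less 45 min break → 10 h 19 min
Wed: 7:03 AM–3:01 PM = 7 h 58 min; less 45 min break → 7 h 13 min
Thu: 8:33 AM–4:05 PM = 7 h 32 min; less 45 min break → 6 h 47 min
Fri: 8:26 AM–7:47 PM = 11 h 21 min; less 45 min break → 10 h 36 min
Sat: 9:39 AM–4:47 PM = 7 h 8 min; less 45 min break → 6 h 23 min
Sun: 5:01 AM–12:28 PM = 7 h 27 min; less 45 min break → 6 h 42 min
Total worked: 48 h 0 min = 2880 min.
Regular 44 h 0 min = 2640 min at £41.50/h; overtime 4 h 0 min = 240 min at £83.00/h.
Pay = (2640 × £41.50 + 240 × £83.00) ÷ 60 = £2158.00.

£2158.00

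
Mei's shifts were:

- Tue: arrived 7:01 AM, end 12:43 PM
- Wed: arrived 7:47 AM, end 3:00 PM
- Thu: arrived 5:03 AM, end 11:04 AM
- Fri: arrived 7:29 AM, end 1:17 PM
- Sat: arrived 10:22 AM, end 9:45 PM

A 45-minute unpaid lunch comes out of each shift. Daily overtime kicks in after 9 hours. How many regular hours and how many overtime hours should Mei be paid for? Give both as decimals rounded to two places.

Regular 30.73 hours, overtime 1.63 hours

Tue: 7:01 AM–12:43 PM = 5 h 42 min; less 45 min break → 4 h 57 min
Wed: 7:47 AM–3:00 PM = 7 h 13 min; less 45 min break → 6 h 28 min
Thu: 5:03 AM–11:04 AM = 6 h 1 min; less 45 min break → 5 h 16 min
Fri: 7:29 AM–1:17 PM = 5 h 48 min; less 45 min break → 5 h 3 min
Sat: 10:22 AM–9:45 PM = 11 h 23 min; less 45 min break → 10 h 38 min
Tue reg 4 h 57 min / OT 0 h 0 min; Wed reg 6 h 28 min / OT 0 h 0 min; Thu reg 5 h 16 min / OT 0 h 0 min; Fri reg 5 h 3 min / OT 0 h 0 min; Sat reg 9 h 0 min / OT 1 h 38 min.
Totals: regular 30 h 44 min, overtime 1 h 38 min.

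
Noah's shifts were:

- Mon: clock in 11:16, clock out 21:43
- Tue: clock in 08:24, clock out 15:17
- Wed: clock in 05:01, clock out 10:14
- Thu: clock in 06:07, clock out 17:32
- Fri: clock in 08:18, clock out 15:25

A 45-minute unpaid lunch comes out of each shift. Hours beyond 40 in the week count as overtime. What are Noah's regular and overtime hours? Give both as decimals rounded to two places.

Regular 37.33 hours, overtime 0.00 hours

Mon: 11:16–21:43 = 10 h 27 min; less 45 min break → 9 h 42 min
Tue: 08:24–15:17 = 6 h 53 min; less 45 min break → 6 h 8 min
Wed: 05:01–10:14 = 5 h 13 min; less 45 min break → 4 h 28 min
Thu: 06:07–17:32 = 11 h 25 min; less 45 min break → 10 h 40 min
Fri: 08:18–15:25 = 7 h 7 min; less 45 min break → 6 h 22 min
Total worked: 37 h 20 min = 37.33 h.
Threshold 40 h → overtime 0 h 0 min, regular 37 h 20 min.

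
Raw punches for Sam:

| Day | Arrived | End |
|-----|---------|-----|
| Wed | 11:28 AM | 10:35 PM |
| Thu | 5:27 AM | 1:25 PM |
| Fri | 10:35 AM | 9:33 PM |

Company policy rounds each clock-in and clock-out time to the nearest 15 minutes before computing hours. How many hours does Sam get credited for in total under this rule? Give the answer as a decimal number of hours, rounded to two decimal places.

30.00 hours

Wed: in 11:28 AM→11:30 AM, out 10:35 PM→10:30 PM; 11 h 0 min
Thu: in 5:27 AM→5:30 AM, out 1:25 PM→1:30 PM; 8 h 0 min
Fri: in 10:35 AM→10:30 AM, out 9:33 PM→9:30 PM; 11 h 0 min
Total credited: 30 h 0 min.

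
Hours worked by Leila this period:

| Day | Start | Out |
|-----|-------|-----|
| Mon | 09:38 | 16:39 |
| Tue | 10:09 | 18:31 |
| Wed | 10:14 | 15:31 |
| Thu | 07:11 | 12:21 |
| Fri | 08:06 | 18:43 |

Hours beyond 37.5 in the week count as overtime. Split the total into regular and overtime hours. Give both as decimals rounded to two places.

Regular 36.45 hours, overtime 0.00 hours

Mon: 09:38–16:39 = 7 h 1 min
Tue: 10:09–18:31 = 8 h 22 min
Wed: 10:14–15:31 = 5 h 17 min
Thu: 07:11–12:21 = 5 h 10 min
Fri: 08:06–18:43 = 10 h 37 min
Total worked: 36 h 27 min = 36.45 h.
Threshold 37.5 h → overtime 0 h 0 min, regular 36 h 27 min.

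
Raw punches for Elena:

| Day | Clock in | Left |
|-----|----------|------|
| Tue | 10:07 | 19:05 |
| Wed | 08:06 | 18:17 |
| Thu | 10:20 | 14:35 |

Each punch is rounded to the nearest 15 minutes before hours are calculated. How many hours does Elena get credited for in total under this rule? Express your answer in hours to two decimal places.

Tue: in 10:07→10:00, out 19:05→19:00; 9 h 0 min
Wed: in 08:06→08:00, out 18:17→18:15; 10 h 15 min
Thu: in 10:20→10:15, out 14:35→14:30; 4 h 15 min
Total credited: 23 h 30 min.

23.50 hours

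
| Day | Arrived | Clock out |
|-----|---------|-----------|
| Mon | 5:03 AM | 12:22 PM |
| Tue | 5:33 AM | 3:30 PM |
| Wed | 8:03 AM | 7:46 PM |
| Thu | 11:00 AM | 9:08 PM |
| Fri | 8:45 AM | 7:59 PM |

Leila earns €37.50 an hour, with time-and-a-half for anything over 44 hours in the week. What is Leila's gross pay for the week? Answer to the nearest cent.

€2007.19

Mon: 5:03 AM–12:22 PM = 7 h 19 min
Tue: 5:33 AM–3:30 PM = 9 h 57 min
Wed: 8:03 AM–7:46 PM = 11 h 43 min
Thu: 11:00 AM–9:08 PM = 10 h 8 min
Fri: 8:45 AM–7:59 PM = 11 h 14 min
Total worked: 50 h 21 min = 3021 min.
Regular 44 h 0 min = 2640 min at €37.50/h; overtime 6 h 21 min = 381 min at €56.25/h.
Pay = (2640 × €37.50 + 381 × €56.25) ÷ 60 = €2007.19.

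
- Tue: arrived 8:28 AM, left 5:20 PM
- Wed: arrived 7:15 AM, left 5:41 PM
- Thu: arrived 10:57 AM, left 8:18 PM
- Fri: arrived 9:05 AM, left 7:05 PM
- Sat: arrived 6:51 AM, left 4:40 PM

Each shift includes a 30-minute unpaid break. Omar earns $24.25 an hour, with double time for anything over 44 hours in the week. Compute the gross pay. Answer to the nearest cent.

Tue: 8:28 AM–5:20 PM = 8 h 52 min; less 30 min break → 8 h 22 min
Wed: 7:15 AM–5:41 PM = 10 h 26 min; less 30 min break → 9 h 56 min
Thu: 10:57 AM–8:18 PM = 9 h 21 min; less 30 min break → 8 h 51 min
Fri: 9:05 AM–7:05 PM = 10 h 0 min; less 30 min break → 9 h 30 min
Sat: 6:51 AM–4:40 PM = 9 h 49 min; less 30 min break → 9 h 19 min
Total worked: 45 h 58 min = 2758 min.
Regular 44 h 0 min = 2640 min at $24.25/h; overtime 1 h 58 min = 118 min at $48.50/h.
Pay = (2640 × $24.25 + 118 × $48.50) ÷ 60 = $1162.38.

$1162.38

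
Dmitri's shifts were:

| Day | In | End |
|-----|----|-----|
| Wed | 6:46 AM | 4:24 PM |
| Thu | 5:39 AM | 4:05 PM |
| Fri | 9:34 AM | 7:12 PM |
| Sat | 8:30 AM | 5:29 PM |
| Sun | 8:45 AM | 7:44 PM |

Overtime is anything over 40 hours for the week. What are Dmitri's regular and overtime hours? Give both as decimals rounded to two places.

Wed: 6:46 AM–4:24 PM = 9 h 38 min
Thu: 5:39 AM–4:05 PM = 10 h 26 min
Fri: 9:34 AM–7:12 PM = 9 h 38 min
Sat: 8:30 AM–5:29 PM = 8 h 59 min
Sun: 8:45 AM–7:44 PM = 10 h 59 min
Total worked: 49 h 40 min = 49.67 h.
Threshold 40 h → overtime 9 h 40 min, regular 40 h 0 min.

Regular 40.00 hours, overtime 9.67 hours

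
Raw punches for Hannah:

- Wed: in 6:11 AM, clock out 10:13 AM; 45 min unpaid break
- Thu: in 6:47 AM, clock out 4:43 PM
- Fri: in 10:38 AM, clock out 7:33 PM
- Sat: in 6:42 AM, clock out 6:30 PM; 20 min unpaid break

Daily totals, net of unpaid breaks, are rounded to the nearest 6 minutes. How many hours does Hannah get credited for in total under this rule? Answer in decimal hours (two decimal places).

Wed: 6:11 AM–10:13 AM = 4 h 2 min − 45 min = 3 h 17 min → rounds to 3 h 18 min
Thu: 6:47 AM–4:43 PM = 9 h 56 min → rounds to 9 h 54 min
Fri: 10:38 AM–7:33 PM = 8 h 55 min → rounds to 8 h 54 min
Sat: 6:42 AM–6:30 PM = 11 h 48 min − 20 min = 11 h 28 min → rounds to 11 h 30 min
Total credited: 33 h 36 min.

33.60 hours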